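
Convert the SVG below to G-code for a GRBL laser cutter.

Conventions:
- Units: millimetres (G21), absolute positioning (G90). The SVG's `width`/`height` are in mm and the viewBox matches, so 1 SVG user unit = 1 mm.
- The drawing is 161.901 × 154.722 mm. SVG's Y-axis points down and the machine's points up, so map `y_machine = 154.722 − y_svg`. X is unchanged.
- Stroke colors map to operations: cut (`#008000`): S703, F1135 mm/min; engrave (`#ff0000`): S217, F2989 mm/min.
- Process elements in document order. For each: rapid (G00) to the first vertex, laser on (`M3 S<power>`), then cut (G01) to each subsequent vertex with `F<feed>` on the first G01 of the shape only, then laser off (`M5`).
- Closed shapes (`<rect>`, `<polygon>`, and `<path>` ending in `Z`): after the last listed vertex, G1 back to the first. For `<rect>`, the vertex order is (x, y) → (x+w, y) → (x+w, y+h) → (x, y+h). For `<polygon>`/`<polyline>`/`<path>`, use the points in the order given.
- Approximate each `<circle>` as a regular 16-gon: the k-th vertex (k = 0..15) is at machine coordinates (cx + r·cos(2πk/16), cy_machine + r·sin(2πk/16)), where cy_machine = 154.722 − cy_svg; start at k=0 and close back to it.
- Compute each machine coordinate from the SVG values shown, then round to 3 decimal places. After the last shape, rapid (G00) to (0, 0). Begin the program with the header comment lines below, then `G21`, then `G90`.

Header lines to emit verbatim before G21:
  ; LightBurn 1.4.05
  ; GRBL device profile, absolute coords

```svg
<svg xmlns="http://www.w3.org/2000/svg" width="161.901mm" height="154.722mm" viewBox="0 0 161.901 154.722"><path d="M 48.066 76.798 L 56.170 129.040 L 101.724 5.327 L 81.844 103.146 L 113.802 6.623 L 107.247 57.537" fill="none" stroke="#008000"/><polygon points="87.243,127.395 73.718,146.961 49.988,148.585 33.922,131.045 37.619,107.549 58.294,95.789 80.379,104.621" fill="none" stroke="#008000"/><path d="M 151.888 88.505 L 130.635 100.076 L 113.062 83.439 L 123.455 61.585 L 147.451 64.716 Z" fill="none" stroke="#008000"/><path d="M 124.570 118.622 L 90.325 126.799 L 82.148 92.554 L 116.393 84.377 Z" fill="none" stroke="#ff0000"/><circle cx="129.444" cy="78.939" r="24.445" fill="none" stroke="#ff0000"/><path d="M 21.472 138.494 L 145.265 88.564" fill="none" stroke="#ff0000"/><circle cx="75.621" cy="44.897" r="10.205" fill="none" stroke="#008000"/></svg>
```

; LightBurn 1.4.05
; GRBL device profile, absolute coords
G21
G90
G00 X48.066 Y77.924
M3 S703
G01 X56.170 Y25.682 F1135
G01 X101.724 Y149.395
G01 X81.844 Y51.576
G01 X113.802 Y148.099
G01 X107.247 Y97.185
M5
G00 X87.243 Y27.327
M3 S703
G01 X73.718 Y7.761 F1135
G01 X49.988 Y6.137
G01 X33.922 Y23.677
G01 X37.619 Y47.173
G01 X58.294 Y58.933
G01 X80.379 Y50.101
G01 X87.243 Y27.327
M5
G00 X151.888 Y66.217
M3 S703
G01 X130.635 Y54.646 F1135
G01 X113.062 Y71.283
G01 X123.455 Y93.137
G01 X147.451 Y90.006
G01 X151.888 Y66.217
M5
G00 X124.570 Y36.100
M3 S217
G01 X90.325 Y27.923 F2989
G01 X82.148 Y62.168
G01 X116.393 Y70.345
G01 X124.570 Y36.100
M5
G00 X153.889 Y75.783
M3 S217
G01 X152.028 Y85.138 F2989
G01 X146.729 Y93.068
G01 X138.799 Y98.367
G01 X129.444 Y100.228
G01 X120.089 Y98.367
G01 X112.159 Y93.068
G01 X106.860 Y85.138
G01 X104.999 Y75.783
G01 X106.860 Y66.428
G01 X112.159 Y58.498
G01 X120.089 Y53.199
G01 X129.444 Y51.338
G01 X138.799 Y53.199
G01 X146.729 Y58.498
G01 X152.028 Y66.428
G01 X153.889 Y75.783
M5
G00 X21.472 Y16.228
M3 S217
G01 X145.265 Y66.158 F2989
M5
G00 X85.826 Y109.825
M3 S703
G01 X85.049 Y113.730 F1135
G01 X82.837 Y117.041
G01 X79.526 Y119.253
G01 X75.621 Y120.030
G01 X71.716 Y119.253
G01 X68.405 Y117.041
G01 X66.193 Y113.730
G01 X65.416 Y109.825
G01 X66.193 Y105.920
G01 X68.405 Y102.609
G01 X71.716 Y100.397
G01 X75.621 Y99.620
G01 X79.526 Y100.397
G01 X82.837 Y102.609
G01 X85.049 Y105.920
G01 X85.826 Y109.825
M5
G00 X0.000 Y0.000

Since the viewBox matches the mm dimensions, user units are millimetres directly. The only transform is the Y-flip y_m = 154.722 − y_svg.

Shape 1 is a open polyline drawn with `<path>`. Its stroke #008000 means cut at S703, F1135. After flipping Y the toolpath is (48.066,77.924) → (56.170,25.682) → (101.724,149.395) → (81.844,51.576) → (113.802,148.099) → (107.247,97.185).

Shape 2 is a regular polygon drawn with `<polygon>`. Its stroke #008000 means cut at S703, F1135. After flipping Y the toolpath is (87.243,27.327) → (73.718,7.761) → (49.988,6.137) → (33.922,23.677) → (37.619,47.173) → (58.294,58.933) → (80.379,50.101) → (87.243,27.327), returning to the start.

Shape 3 is a regular polygon drawn with `<path>`. Its stroke #008000 means cut at S703, F1135. After flipping Y the toolpath is (151.888,66.217) → (130.635,54.646) → (113.062,71.283) → (123.455,93.137) → (147.451,90.006) → (151.888,66.217), returning to the start.

Shape 4 is a regular polygon drawn with `<path>`. Its stroke #ff0000 means engrave at S217, F2989. After flipping Y the toolpath is (124.570,36.100) → (90.325,27.923) → (82.148,62.168) → (116.393,70.345) → (124.570,36.100), returning to the start.

Shape 5 is a circle drawn with `<circle>`. Its stroke #ff0000 means engrave at S217, F2989. After flipping Y the toolpath is (153.889,75.783) → (152.028,85.138) → (146.729,93.068) → (138.799,98.367) → (129.444,100.228) → (120.089,98.367) → (112.159,93.068) → (106.860,85.138) → (104.999,75.783) → (106.860,66.428) → (112.159,58.498) → (120.089,53.199) → (129.444,51.338) → (138.799,53.199) → (146.729,58.498) → (152.028,66.428) → (153.889,75.783), returning to the start.

Shape 6 is a line segment drawn with `<path>`. Its stroke #ff0000 means engrave at S217, F2989. After flipping Y the toolpath is (21.472,16.228) → (145.265,66.158).

Shape 7 is a circle drawn with `<circle>`. Its stroke #008000 means cut at S703, F1135. After flipping Y the toolpath is (85.826,109.825) → (85.049,113.730) → (82.837,117.041) → (79.526,119.253) → (75.621,120.030) → (71.716,119.253) → (68.405,117.041) → (66.193,113.730) → (65.416,109.825) → (66.193,105.920) → (68.405,102.609) → (71.716,100.397) → (75.621,99.620) → (79.526,100.397) → (82.837,102.609) → (85.049,105.920) → (85.826,109.825), returning to the start.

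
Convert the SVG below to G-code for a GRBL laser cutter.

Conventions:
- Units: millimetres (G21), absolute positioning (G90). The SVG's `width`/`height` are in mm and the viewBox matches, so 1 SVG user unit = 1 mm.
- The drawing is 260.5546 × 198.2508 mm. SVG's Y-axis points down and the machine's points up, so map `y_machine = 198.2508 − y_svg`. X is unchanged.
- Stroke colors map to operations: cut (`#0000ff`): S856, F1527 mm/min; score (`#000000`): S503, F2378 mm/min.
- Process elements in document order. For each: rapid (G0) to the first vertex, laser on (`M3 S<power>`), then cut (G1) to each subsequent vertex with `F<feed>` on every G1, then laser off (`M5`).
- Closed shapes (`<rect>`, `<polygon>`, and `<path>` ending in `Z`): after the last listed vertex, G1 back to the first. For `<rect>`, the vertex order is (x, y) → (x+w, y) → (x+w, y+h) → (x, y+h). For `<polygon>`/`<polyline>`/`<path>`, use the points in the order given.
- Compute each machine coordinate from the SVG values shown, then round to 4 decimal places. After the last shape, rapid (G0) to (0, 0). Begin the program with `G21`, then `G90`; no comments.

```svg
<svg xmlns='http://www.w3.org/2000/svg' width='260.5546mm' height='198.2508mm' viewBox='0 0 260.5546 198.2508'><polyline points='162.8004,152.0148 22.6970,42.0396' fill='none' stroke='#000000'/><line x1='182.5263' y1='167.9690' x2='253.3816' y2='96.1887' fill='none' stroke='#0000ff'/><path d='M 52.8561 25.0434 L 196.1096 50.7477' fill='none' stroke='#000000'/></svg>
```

G21
G90
G0 X162.8004 Y46.2360
M3 S503
G1 X22.6970 Y156.2112 F2378
M5
G0 X182.5263 Y30.2818
M3 S856
G1 X253.3816 Y102.0621 F1527
M5
G0 X52.8561 Y173.2074
M3 S503
G1 X196.1096 Y147.5031 F2378
M5
G0 X0.0000 Y0.0000

1 u = 1 mm; y_m = 198.2508 − y.

[1] `<polyline>` line segment, #000000→score S503 F2378: (162.8004,46.2360) → (22.6970,156.2112)

[2] `<line>` line segment, #0000ff→cut S856 F1527: (182.5263,30.2818) → (253.3816,102.0621)

[3] `<path>` line segment, #000000→score S503 F2378: (52.8561,173.2074) → (196.1096,147.5031)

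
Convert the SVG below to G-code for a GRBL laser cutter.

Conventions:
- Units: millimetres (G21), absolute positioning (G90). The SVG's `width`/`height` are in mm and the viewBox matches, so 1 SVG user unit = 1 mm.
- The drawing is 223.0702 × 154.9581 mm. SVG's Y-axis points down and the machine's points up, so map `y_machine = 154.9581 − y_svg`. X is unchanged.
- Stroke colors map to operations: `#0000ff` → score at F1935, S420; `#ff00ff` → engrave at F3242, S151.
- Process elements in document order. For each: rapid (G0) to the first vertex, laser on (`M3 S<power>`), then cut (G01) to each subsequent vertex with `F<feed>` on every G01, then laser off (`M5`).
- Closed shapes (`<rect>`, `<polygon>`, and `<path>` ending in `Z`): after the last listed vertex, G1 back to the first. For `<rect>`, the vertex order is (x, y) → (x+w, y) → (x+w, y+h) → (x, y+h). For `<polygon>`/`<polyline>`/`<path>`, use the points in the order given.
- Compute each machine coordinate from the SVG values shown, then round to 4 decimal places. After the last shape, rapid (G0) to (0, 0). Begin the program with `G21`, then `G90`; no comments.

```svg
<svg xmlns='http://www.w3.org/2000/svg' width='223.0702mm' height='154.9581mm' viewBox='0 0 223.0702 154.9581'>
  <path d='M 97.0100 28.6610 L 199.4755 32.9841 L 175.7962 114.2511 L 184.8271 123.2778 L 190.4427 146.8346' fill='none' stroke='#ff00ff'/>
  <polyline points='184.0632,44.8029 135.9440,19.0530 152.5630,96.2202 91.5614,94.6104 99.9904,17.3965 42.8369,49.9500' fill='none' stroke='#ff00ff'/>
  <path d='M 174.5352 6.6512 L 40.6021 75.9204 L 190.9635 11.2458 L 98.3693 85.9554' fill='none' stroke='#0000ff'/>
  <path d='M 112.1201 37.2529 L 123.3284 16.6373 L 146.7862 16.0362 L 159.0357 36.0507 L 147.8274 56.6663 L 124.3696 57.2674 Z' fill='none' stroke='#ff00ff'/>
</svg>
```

Since the viewBox matches the mm dimensions, user units are millimetres directly. The only transform is the Y-flip y_m = 154.9581 − y_svg.

Shape 1 is a open polyline drawn with `<path>`. Its stroke #ff00ff means engrave at S151, F3242. After flipping Y the toolpath is (97.0100,126.2971) → (199.4755,121.9740) → (175.7962,40.7070) → (184.8271,31.6803) → (190.4427,8.1235).

Shape 2 is a open polyline drawn with `<polyline>`. Its stroke #ff00ff means engrave at S151, F3242. After flipping Y the toolpath is (184.0632,110.1552) → (135.9440,135.9051) → (152.5630,58.7379) → (91.5614,60.3477) → (99.9904,137.5616) → (42.8369,105.0081).

Shape 3 is a open polyline drawn with `<path>`. Its stroke #0000ff means score at S420, F1935. After flipping Y the toolpath is (174.5352,148.3069) → (40.6021,79.0377) → (190.9635,143.7123) → (98.3693,69.0027).

Shape 4 is a regular polygon drawn with `<path>`. Its stroke #ff00ff means engrave at S151, F3242. After flipping Y the toolpath is (112.1201,117.7052) → (123.3284,138.3208) → (146.7862,138.9219) → (159.0357,118.9074) → (147.8274,98.2918) → (124.3696,97.6907) → (112.1201,117.7052), returning to the start.

G21
G90
G0 X97.0100 Y126.2971
M3 S151
G01 X199.4755 Y121.9740 F3242
G01 X175.7962 Y40.7070 F3242
G01 X184.8271 Y31.6803 F3242
G01 X190.4427 Y8.1235 F3242
M5
G0 X184.0632 Y110.1552
M3 S151
G01 X135.9440 Y135.9051 F3242
G01 X152.5630 Y58.7379 F3242
G01 X91.5614 Y60.3477 F3242
G01 X99.9904 Y137.5616 F3242
G01 X42.8369 Y105.0081 F3242
M5
G0 X174.5352 Y148.3069
M3 S420
G01 X40.6021 Y79.0377 F1935
G01 X190.9635 Y143.7123 F1935
G01 X98.3693 Y69.0027 F1935
M5
G0 X112.1201 Y117.7052
M3 S151
G01 X123.3284 Y138.3208 F3242
G01 X146.7862 Y138.9219 F3242
G01 X159.0357 Y118.9074 F3242
G01 X147.8274 Y98.2918 F3242
G01 X124.3696 Y97.6907 F3242
G01 X112.1201 Y117.7052 F3242
M5
G0 X0.0000 Y0.0000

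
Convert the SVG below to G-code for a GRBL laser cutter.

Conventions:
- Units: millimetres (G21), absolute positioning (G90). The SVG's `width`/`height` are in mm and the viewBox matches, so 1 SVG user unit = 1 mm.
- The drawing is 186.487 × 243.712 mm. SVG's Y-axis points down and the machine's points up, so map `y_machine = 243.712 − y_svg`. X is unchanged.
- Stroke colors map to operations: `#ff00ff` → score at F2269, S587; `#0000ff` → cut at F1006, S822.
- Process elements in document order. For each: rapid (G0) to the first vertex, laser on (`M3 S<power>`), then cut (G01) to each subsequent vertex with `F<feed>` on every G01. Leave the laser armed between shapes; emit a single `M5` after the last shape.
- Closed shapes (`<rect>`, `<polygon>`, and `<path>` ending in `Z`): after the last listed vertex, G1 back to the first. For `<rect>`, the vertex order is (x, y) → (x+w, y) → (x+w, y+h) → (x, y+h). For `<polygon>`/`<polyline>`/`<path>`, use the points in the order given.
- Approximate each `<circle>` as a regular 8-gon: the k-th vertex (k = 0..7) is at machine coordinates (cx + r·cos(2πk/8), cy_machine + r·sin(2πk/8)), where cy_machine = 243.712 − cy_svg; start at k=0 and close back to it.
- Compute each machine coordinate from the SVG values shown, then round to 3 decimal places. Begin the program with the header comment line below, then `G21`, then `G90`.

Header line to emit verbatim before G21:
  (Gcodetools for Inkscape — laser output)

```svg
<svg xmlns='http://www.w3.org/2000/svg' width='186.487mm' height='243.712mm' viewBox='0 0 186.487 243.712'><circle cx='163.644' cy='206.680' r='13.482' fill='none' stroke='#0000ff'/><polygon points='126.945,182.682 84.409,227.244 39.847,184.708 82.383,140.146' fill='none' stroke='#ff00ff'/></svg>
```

(Gcodetools for Inkscape — laser output)
G21
G90
G0 X177.126 Y37.032
M3 S822
G01 X173.177 Y46.565 F1006
G01 X163.644 Y50.514 F1006
G01 X154.111 Y46.565 F1006
G01 X150.162 Y37.032 F1006
G01 X154.111 Y27.499 F1006
G01 X163.644 Y23.550 F1006
G01 X173.177 Y27.499 F1006
G01 X177.126 Y37.032 F1006
G0 X126.945 Y61.030
M3 S587
G01 X84.409 Y16.468 F2269
G01 X39.847 Y59.004 F2269
G01 X82.383 Y103.566 F2269
G01 X126.945 Y61.030 F2269
M5

viewBox `0 0 186.487 243.712` with mm width/height → 1 unit = 1 mm. Flip: y_m = 243.712 − y_svg.

**Shape 1** — `<circle>` circle, stroke `#0000ff` → cut (S822, F1006). Machine vertices: (177.126,37.032) → (173.177,46.565) → (163.644,50.514) → (154.111,46.565) → (150.162,37.032) → (154.111,27.499) → (163.644,23.550) → (173.177,27.499) → (177.126,37.032). Closed: final G1 returns to the first vertex.

**Shape 2** — `<polygon>` regular polygon, stroke `#ff00ff` → score (S587, F2269). Machine vertices: (126.945,61.030) → (84.409,16.468) → (39.847,59.004) → (82.383,103.566) → (126.945,61.030). Closed: final G1 returns to the first vertex.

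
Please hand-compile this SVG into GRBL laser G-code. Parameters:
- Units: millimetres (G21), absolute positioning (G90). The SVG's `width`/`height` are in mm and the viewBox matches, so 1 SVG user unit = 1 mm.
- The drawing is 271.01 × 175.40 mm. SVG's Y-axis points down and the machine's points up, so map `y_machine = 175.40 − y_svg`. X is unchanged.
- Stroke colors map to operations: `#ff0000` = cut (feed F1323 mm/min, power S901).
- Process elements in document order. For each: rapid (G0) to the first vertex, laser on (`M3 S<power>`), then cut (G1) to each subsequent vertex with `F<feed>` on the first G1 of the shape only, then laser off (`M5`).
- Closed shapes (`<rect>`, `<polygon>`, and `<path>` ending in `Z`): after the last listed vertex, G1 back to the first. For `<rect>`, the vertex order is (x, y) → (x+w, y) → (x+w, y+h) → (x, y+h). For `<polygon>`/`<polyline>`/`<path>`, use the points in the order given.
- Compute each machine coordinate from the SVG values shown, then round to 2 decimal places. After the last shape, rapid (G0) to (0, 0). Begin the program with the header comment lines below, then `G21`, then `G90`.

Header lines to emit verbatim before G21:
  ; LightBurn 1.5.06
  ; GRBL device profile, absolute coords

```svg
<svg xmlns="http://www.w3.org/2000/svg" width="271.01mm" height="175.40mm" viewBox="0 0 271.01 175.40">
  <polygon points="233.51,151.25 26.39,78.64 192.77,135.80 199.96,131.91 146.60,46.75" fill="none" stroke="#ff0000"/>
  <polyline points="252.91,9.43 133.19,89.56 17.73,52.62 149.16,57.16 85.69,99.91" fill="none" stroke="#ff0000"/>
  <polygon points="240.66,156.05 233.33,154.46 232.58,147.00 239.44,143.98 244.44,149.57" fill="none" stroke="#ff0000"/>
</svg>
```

Since the viewBox matches the mm dimensions, user units are millimetres directly. The only transform is the Y-flip y_m = 175.40 − y_svg.

Shape 1 is a closed polygon drawn with `<polygon>`. Its stroke #ff0000 means cut at S901, F1323. After flipping Y the toolpath is (233.51,24.15) → (26.39,96.76) → (192.77,39.60) → (199.96,43.49) → (146.60,128.65) → (233.51,24.15), returning to the start.

Shape 2 is a open polyline drawn with `<polyline>`. Its stroke #ff0000 means cut at S901, F1323. After flipping Y the toolpath is (252.91,165.97) → (133.19,85.84) → (17.73,122.78) → (149.16,118.24) → (85.69,75.49).

Shape 3 is a regular polygon drawn with `<polygon>`. Its stroke #ff0000 means cut at S901, F1323. After flipping Y the toolpath is (240.66,19.35) → (233.33,20.94) → (232.58,28.40) → (239.44,31.42) → (244.44,25.83) → (240.66,19.35), returning to the start.

; LightBurn 1.5.06
; GRBL device profile, absolute coords
G21
G90
G0 X233.51 Y24.15
M3 S901
G1 X26.39 Y96.76 F1323
G1 X192.77 Y39.60
G1 X199.96 Y43.49
G1 X146.60 Y128.65
G1 X233.51 Y24.15
M5
G0 X252.91 Y165.97
M3 S901
G1 X133.19 Y85.84 F1323
G1 X17.73 Y122.78
G1 X149.16 Y118.24
G1 X85.69 Y75.49
M5
G0 X240.66 Y19.35
M3 S901
G1 X233.33 Y20.94 F1323
G1 X232.58 Y28.40
G1 X239.44 Y31.42
G1 X244.44 Y25.83
G1 X240.66 Y19.35
M5
G0 X0.00 Y0.00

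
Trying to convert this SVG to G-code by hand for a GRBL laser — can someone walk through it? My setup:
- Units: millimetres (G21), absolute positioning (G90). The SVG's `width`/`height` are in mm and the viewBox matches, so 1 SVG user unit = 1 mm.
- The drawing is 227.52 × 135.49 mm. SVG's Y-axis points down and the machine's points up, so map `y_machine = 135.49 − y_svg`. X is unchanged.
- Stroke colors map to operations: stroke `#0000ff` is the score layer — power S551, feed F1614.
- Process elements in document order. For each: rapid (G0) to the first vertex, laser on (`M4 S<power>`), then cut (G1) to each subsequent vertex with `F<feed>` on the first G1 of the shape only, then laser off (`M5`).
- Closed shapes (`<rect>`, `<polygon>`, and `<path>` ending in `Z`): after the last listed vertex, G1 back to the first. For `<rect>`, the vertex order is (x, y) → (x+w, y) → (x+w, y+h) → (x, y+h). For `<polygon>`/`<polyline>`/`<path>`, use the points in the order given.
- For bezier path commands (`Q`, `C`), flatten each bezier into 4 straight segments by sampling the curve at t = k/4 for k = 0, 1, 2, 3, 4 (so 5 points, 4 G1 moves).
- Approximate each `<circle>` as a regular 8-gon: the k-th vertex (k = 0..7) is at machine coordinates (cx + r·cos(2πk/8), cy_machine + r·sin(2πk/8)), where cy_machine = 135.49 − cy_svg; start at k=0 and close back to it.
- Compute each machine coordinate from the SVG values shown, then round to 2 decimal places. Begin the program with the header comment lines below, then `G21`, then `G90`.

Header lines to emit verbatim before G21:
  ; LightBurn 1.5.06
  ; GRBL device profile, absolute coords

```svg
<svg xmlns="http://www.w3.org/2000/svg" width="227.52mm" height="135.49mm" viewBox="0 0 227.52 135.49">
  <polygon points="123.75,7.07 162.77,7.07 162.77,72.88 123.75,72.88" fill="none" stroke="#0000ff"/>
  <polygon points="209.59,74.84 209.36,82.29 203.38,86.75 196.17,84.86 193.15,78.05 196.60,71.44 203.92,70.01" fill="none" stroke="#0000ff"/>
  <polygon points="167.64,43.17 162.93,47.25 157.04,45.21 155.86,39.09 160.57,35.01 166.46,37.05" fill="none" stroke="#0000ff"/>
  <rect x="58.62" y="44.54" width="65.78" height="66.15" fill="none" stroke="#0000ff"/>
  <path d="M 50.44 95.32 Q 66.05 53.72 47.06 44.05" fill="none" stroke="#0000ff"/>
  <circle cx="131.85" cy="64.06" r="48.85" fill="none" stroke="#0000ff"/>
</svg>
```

1 u = 1 mm; y_m = 135.49 − y.

[1] `<polygon>` rectangle, #0000ff→score S551 F1614: (123.75,128.42) → (162.77,128.42) → (162.77,62.61) → (123.75,62.61) → (123.75,128.42) (closed)

[2] `<polygon>` regular polygon, #0000ff→score S551 F1614: (209.59,60.65) → (209.36,53.20) → (203.38,48.74) → (196.17,50.63) → (193.15,57.44) → (196.60,64.05) → (203.92,65.48) → (209.59,60.65) (closed)

[3] `<polygon>` regular polygon, #0000ff→score S551 F1614: (167.64,92.32) → (162.93,88.24) → (157.04,90.28) → (155.86,96.40) → (160.57,100.48) → (166.46,98.44) → (167.64,92.32) (closed)

[4] `<rect>` rectangle, #0000ff→score S551 F1614: (58.62,90.95) → (124.40,90.95) → (124.40,24.80) → (58.62,24.80) → (58.62,90.95) (closed)

[5] `<path>` quadratic bezier, #0000ff→score S551 F1614: (50.44,40.17) → (56.08,58.97) → (57.40,73.79) → (54.39,84.61) → (47.06,91.44)

[6] `<circle>` circle, #0000ff→score S551 F1614: (180.70,71.43) → (166.39,105.97) → (131.85,120.28) → (97.31,105.97) → (83.00,71.43) → (97.31,36.89) → (131.85,22.58) → (166.39,36.89) → (180.70,71.43) (closed)

; LightBurn 1.5.06
; GRBL device profile, absolute coords
G21
G90
G0 X123.75 Y128.42
M4 S551
G1 X162.77 Y128.42 F1614
G1 X162.77 Y62.61
G1 X123.75 Y62.61
G1 X123.75 Y128.42
M5
G0 X209.59 Y60.65
M4 S551
G1 X209.36 Y53.20 F1614
G1 X203.38 Y48.74
G1 X196.17 Y50.63
G1 X193.15 Y57.44
G1 X196.60 Y64.05
G1 X203.92 Y65.48
G1 X209.59 Y60.65
M5
G0 X167.64 Y92.32
M4 S551
G1 X162.93 Y88.24 F1614
G1 X157.04 Y90.28
G1 X155.86 Y96.40
G1 X160.57 Y100.48
G1 X166.46 Y98.44
G1 X167.64 Y92.32
M5
G0 X58.62 Y90.95
M4 S551
G1 X124.40 Y90.95 F1614
G1 X124.40 Y24.80
G1 X58.62 Y24.80
G1 X58.62 Y90.95
M5
G0 X50.44 Y40.17
M4 S551
G1 X56.08 Y58.97 F1614
G1 X57.40 Y73.79
G1 X54.39 Y84.61
G1 X47.06 Y91.44
M5
G0 X180.70 Y71.43
M4 S551
G1 X166.39 Y105.97 F1614
G1 X131.85 Y120.28
G1 X97.31 Y105.97
G1 X83.00 Y71.43
G1 X97.31 Y36.89
G1 X131.85 Y22.58
G1 X166.39 Y36.89
G1 X180.70 Y71.43
M5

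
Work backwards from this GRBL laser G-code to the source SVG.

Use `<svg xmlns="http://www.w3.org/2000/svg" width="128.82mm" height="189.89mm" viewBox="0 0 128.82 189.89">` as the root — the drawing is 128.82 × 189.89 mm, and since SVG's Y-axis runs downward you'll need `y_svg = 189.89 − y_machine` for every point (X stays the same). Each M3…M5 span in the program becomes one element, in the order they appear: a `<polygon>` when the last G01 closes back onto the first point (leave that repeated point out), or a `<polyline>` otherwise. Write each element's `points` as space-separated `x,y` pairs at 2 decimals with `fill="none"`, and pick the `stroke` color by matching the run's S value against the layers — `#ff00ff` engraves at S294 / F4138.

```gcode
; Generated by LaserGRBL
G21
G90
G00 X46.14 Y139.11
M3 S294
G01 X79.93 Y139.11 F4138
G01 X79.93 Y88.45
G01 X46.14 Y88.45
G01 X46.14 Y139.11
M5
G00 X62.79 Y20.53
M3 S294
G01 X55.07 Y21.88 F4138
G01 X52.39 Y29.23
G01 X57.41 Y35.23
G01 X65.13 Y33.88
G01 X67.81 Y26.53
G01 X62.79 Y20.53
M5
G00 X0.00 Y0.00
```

<svg xmlns="http://www.w3.org/2000/svg" width="128.82mm" height="189.89mm" viewBox="0 0 128.82 189.89">
  <polygon points="46.14,50.78 79.93,50.78 79.93,101.44 46.14,101.44" fill="none" stroke="#ff00ff"/>
  <polygon points="62.79,169.36 55.07,168.01 52.39,160.66 57.41,154.66 65.13,156.01 67.81,163.36" fill="none" stroke="#ff00ff"/>
</svg>

y_svg = 189.89 − y_m. Every run uses S294, so all elements get stroke `#ff00ff` (engrave).

[1] closed run; points: 46.14,50.78 79.93,50.78 79.93,101.44 46.14,101.44

[2] closed run; points: 62.79,169.36 55.07,168.01 52.39,160.66 57.41,154.66 65.13,156.01 67.81,163.36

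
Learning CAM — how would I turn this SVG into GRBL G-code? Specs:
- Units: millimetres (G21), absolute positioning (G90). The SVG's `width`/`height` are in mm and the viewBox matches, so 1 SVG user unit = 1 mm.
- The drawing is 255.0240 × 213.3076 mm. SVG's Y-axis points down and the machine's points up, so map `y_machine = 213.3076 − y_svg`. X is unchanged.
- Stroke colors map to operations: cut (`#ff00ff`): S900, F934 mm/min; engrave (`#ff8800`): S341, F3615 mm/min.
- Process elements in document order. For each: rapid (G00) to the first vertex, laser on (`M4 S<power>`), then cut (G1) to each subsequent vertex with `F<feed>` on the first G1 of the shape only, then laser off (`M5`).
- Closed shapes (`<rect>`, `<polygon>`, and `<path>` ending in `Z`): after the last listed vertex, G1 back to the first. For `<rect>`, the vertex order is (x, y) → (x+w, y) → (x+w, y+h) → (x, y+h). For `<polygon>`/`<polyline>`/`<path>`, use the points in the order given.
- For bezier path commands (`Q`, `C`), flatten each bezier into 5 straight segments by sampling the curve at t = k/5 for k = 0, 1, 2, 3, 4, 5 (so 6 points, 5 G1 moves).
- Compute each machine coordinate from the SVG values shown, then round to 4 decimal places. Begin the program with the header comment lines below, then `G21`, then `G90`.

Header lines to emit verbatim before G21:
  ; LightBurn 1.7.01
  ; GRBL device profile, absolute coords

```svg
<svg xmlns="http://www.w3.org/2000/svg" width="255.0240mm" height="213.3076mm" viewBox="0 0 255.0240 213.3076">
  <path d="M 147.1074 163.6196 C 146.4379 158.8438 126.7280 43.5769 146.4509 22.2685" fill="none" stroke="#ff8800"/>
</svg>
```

1 u = 1 mm; y_m = 213.3076 − y.

[1] `<path>` cubic bezier, #ff8800→engrave S341 F3615: (147.1074,49.6880) → (144.8886,64.1768) → (140.9069,95.3699) → (137.9689,133.4537) → (138.8813,168.6146) → (146.4509,191.0391)

; LightBurn 1.7.01
; GRBL device profile, absolute coords
G21
G90
G00 X147.1074 Y49.6880
M4 S341
G1 X144.8886 Y64.1768 F3615
G1 X140.9069 Y95.3699
G1 X137.9689 Y133.4537
G1 X138.8813 Y168.6146
G1 X146.4509 Y191.0391
M5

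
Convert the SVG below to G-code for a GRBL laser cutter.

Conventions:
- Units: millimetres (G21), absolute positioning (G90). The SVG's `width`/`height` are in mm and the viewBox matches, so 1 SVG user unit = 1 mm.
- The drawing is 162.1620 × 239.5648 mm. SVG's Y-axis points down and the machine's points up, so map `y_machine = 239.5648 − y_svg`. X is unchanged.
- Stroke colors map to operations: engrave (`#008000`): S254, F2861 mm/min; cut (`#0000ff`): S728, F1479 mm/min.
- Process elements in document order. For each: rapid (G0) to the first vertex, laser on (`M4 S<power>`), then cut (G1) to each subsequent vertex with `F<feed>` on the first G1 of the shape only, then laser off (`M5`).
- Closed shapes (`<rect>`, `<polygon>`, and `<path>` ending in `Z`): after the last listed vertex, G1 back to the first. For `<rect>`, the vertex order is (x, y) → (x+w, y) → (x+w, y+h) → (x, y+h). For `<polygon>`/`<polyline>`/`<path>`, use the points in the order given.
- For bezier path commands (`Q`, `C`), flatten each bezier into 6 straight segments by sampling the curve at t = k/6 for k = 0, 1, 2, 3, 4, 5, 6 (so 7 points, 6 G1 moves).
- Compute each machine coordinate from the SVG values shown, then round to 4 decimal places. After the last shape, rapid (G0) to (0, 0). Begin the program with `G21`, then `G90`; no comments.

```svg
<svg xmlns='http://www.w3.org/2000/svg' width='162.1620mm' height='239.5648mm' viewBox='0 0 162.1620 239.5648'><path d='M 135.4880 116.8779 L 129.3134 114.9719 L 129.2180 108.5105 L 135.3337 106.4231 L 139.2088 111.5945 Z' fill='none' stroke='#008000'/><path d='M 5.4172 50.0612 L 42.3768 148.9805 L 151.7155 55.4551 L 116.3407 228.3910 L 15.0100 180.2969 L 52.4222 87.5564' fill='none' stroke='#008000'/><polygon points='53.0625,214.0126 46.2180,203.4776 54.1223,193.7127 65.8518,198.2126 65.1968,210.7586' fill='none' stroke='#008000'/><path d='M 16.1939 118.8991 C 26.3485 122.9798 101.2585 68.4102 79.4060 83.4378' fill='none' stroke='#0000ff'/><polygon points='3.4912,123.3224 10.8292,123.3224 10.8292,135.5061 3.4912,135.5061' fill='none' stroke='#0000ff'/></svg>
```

Since the viewBox matches the mm dimensions, user units are millimetres directly. The only transform is the Y-flip y_m = 239.5648 − y_svg.

Shape 1 is a regular polygon drawn with `<path>`. Its stroke #008000 means engrave at S254, F2861. After flipping Y the toolpath is (135.4880,122.6869) → (129.3134,124.5929) → (129.2180,131.0543) → (135.3337,133.1417) → (139.2088,127.9703) → (135.4880,122.6869), returning to the start.

Shape 2 is a open polyline drawn with `<path>`. Its stroke #008000 means engrave at S254, F2861. After flipping Y the toolpath is (5.4172,189.5036) → (42.3768,90.5843) → (151.7155,184.1097) → (116.3407,11.1738) → (15.0100,59.2679) → (52.4222,152.0084).

Shape 3 is a regular polygon drawn with `<polygon>`. Its stroke #008000 means engrave at S254, F2861. After flipping Y the toolpath is (53.0625,25.5522) → (46.2180,36.0872) → (54.1223,45.8521) → (65.8518,41.3522) → (65.1968,28.8062) → (53.0625,25.5522), returning to the start.

Shape 4 is a cubic bezier drawn with `<path>`. Its stroke #0000ff means cut at S728, F1479. After flipping Y the toolpath is (16.1939,120.6657) → (25.9197,122.9191) → (41.9515,131.3852) → (59.8026,142.5014) → (74.9865,152.7054) → (83.0165,158.4348) → (79.4060,156.1270).

Shape 5 is a rectangle drawn with `<polygon>`. Its stroke #0000ff means cut at S728, F1479. After flipping Y the toolpath is (3.4912,116.2424) → (10.8292,116.2424) → (10.8292,104.0587) → (3.4912,104.0587) → (3.4912,116.2424), returning to the start.

G21
G90
G0 X135.4880 Y122.6869
M4 S254
G1 X129.3134 Y124.5929 F2861
G1 X129.2180 Y131.0543
G1 X135.3337 Y133.1417
G1 X139.2088 Y127.9703
G1 X135.4880 Y122.6869
M5
G0 X5.4172 Y189.5036
M4 S254
G1 X42.3768 Y90.5843 F2861
G1 X151.7155 Y184.1097
G1 X116.3407 Y11.1738
G1 X15.0100 Y59.2679
G1 X52.4222 Y152.0084
M5
G0 X53.0625 Y25.5522
M4 S254
G1 X46.2180 Y36.0872 F2861
G1 X54.1223 Y45.8521
G1 X65.8518 Y41.3522
G1 X65.1968 Y28.8062
G1 X53.0625 Y25.5522
M5
G0 X16.1939 Y120.6657
M4 S728
G1 X25.9197 Y122.9191 F1479
G1 X41.9515 Y131.3852
G1 X59.8026 Y142.5014
G1 X74.9865 Y152.7054
G1 X83.0165 Y158.4348
G1 X79.4060 Y156.1270
M5
G0 X3.4912 Y116.2424
M4 S728
G1 X10.8292 Y116.2424 F1479
G1 X10.8292 Y104.0587
G1 X3.4912 Y104.0587
G1 X3.4912 Y116.2424
M5
G0 X0.0000 Y0.0000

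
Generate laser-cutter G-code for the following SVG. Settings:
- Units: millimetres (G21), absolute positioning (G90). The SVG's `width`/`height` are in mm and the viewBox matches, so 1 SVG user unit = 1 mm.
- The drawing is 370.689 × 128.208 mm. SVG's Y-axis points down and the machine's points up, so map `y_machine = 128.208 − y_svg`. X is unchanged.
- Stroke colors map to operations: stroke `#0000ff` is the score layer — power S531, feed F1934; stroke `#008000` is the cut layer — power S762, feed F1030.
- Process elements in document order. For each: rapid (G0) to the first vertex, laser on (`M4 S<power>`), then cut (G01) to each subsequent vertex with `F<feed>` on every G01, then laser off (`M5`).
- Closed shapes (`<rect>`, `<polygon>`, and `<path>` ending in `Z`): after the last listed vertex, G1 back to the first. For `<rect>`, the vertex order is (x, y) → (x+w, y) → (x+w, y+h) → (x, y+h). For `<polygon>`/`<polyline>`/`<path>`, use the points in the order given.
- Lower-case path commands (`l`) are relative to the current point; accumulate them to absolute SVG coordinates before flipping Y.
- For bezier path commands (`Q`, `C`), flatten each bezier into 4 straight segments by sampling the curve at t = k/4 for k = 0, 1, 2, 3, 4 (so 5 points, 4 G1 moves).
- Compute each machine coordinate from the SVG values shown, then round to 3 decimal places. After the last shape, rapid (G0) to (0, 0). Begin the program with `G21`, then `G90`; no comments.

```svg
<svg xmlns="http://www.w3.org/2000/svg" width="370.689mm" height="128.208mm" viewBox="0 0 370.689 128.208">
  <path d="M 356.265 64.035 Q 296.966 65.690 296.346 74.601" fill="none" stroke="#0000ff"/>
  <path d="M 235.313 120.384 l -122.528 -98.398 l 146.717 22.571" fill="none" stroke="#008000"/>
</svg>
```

viewBox `0 0 370.689 128.208` with mm width/height → 1 unit = 1 mm. Flip: y_m = 128.208 − y_svg.

**Shape 1** — `<path>` quadratic bezier, stroke `#0000ff` → score (S531, F1934). Control points (SVG): P0=(356.265,64.035), P1=(296.966,65.690), P2=(296.346,74.601); sampled at t=k/4. Machine vertices: (356.265,64.173) → (330.283,62.892) → (311.636,60.704) → (300.323,57.609) → (296.346,53.607). Open path.

**Shape 2** — `<path>` open polyline, stroke `#008000` → cut (S762, F1030). Machine vertices: (235.313,7.824) → (112.785,106.222) → (259.502,83.651). Open path.

G21
G90
G0 X356.265 Y64.173
M4 S531
G01 X330.283 Y62.892 F1934
G01 X311.636 Y60.704 F1934
G01 X300.323 Y57.609 F1934
G01 X296.346 Y53.607 F1934
M5
G0 X235.313 Y7.824
M4 S762
G01 X112.785 Y106.222 F1030
G01 X259.502 Y83.651 F1030
M5
G0 X0.000 Y0.000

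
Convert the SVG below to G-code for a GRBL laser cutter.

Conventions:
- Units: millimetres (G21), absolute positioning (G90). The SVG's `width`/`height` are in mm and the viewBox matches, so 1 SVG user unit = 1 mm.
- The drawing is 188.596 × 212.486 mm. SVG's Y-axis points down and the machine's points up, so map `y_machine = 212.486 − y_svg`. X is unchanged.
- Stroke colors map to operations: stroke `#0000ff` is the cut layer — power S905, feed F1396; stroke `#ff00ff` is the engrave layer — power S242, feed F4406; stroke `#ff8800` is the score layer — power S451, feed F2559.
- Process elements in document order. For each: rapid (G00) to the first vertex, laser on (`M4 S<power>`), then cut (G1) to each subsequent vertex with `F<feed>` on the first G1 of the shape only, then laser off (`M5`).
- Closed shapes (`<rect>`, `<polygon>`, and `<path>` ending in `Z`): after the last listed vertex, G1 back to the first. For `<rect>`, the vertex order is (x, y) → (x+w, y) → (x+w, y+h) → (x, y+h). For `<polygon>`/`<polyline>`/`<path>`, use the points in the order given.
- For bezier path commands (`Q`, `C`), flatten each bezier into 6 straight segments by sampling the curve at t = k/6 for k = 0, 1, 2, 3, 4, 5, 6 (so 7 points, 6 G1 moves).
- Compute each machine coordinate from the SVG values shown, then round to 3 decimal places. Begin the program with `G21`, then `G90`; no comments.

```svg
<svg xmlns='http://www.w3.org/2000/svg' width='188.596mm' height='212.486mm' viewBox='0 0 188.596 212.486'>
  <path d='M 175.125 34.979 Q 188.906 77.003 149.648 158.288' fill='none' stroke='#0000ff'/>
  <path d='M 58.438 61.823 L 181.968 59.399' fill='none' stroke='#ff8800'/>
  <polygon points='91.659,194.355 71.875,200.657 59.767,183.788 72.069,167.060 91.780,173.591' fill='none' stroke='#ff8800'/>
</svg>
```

G21
G90
G00 X175.125 Y177.507
M4 S905
G1 X178.245 Y162.408 F1396
G1 X178.419 Y145.129
G1 X175.646 Y125.668
G1 X169.927 Y104.026
G1 X161.261 Y80.202
G1 X149.648 Y54.198
M5
G00 X58.438 Y150.663
M4 S451
G1 X181.968 Y153.087 F2559
M5
G00 X91.659 Y18.131
M4 S451
G1 X71.875 Y11.829 F2559
G1 X59.767 Y28.698
G1 X72.069 Y45.426
G1 X91.780 Y38.895
G1 X91.659 Y18.131
M5

Since the viewBox matches the mm dimensions, user units are millimetres directly. The only transform is the Y-flip y_m = 212.486 − y_svg.

Shape 1 is a quadratic bezier drawn with `<path>`. Its stroke #0000ff means cut at S905, F1396. After flipping Y the toolpath is (175.125,177.507) → (178.245,162.408) → (178.419,145.129) → (175.646,125.668) → (169.927,104.026) → (161.261,80.202) → (149.648,54.198).

Shape 2 is a line segment drawn with `<path>`. Its stroke #ff8800 means score at S451, F2559. After flipping Y the toolpath is (58.438,150.663) → (181.968,153.087).

Shape 3 is a regular polygon drawn with `<polygon>`. Its stroke #ff8800 means score at S451, F2559. After flipping Y the toolpath is (91.659,18.131) → (71.875,11.829) → (59.767,28.698) → (72.069,45.426) → (91.780,38.895) → (91.659,18.131), returning to the start.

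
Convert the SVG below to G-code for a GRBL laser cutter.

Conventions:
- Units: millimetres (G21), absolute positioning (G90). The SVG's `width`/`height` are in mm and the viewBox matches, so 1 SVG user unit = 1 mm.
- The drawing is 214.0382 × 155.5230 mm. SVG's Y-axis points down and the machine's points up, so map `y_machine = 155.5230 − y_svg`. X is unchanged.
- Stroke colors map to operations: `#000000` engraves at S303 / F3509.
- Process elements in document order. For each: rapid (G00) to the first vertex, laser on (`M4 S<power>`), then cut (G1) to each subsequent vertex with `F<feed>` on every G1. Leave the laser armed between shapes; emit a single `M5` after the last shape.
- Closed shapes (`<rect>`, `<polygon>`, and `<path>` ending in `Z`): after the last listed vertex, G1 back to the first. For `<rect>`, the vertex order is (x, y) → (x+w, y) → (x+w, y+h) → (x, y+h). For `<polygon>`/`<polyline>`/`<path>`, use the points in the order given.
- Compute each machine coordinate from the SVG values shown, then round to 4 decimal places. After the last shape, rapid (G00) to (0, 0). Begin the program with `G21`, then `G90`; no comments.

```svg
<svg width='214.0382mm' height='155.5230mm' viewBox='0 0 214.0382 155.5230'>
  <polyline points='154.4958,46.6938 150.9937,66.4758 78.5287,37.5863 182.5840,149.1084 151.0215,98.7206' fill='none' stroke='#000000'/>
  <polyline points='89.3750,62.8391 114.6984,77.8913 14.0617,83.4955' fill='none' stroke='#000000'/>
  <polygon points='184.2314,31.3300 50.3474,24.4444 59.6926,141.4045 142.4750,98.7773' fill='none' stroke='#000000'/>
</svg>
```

1 u = 1 mm; y_m = 155.5230 − y.

[1] `<polyline>` open polyline, #000000→engrave S303 F3509: (154.4958,108.8292) → (150.9937,89.0472) → (78.5287,117.9367) → (182.5840,6.4146) → (151.0215,56.8024)

[2] `<polyline>` open polyline, #000000→engrave S303 F3509: (89.3750,92.6839) → (114.6984,77.6317) → (14.0617,72.0275)

[3] `<polygon>` closed polygon, #000000→engrave S303 F3509: (184.2314,124.1930) → (50.3474,131.0786) → (59.6926,14.1185) → (142.4750,56.7457) → (184.2314,124.1930) (closed)

G21
G90
G00 X154.4958 Y108.8292
M4 S303
G1 X150.9937 Y89.0472 F3509
G1 X78.5287 Y117.9367 F3509
G1 X182.5840 Y6.4146 F3509
G1 X151.0215 Y56.8024 F3509
G00 X89.3750 Y92.6839
M4 S303
G1 X114.6984 Y77.6317 F3509
G1 X14.0617 Y72.0275 F3509
G00 X184.2314 Y124.1930
M4 S303
G1 X50.3474 Y131.0786 F3509
G1 X59.6926 Y14.1185 F3509
G1 X142.4750 Y56.7457 F3509
G1 X184.2314 Y124.1930 F3509
M5
G00 X0.0000 Y0.0000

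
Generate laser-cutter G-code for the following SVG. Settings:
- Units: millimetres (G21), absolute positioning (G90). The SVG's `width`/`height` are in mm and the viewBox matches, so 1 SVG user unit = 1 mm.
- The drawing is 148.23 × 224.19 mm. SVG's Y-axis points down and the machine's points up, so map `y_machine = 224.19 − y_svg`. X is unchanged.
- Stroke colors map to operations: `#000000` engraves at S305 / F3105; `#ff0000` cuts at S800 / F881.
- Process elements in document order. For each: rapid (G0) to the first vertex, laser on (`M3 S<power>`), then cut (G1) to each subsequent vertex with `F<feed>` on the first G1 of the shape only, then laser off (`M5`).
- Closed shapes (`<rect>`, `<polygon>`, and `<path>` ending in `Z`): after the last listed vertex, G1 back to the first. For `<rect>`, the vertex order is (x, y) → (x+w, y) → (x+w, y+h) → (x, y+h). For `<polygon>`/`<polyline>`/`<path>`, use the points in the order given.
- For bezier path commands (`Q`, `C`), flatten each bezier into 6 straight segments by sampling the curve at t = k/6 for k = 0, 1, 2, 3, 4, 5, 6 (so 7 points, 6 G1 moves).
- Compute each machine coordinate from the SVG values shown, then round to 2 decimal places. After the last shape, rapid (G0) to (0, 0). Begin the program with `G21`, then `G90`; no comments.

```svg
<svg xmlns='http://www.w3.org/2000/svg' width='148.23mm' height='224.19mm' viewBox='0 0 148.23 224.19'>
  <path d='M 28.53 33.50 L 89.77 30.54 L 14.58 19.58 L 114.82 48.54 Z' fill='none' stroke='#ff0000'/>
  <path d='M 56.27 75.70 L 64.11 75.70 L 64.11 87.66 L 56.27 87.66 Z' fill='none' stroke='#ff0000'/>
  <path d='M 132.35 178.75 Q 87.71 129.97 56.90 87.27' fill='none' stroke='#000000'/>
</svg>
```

G21
G90
G0 X28.53 Y190.69
M3 S800
G1 X89.77 Y193.65 F881
G1 X14.58 Y204.61
G1 X114.82 Y175.65
G1 X28.53 Y190.69
M5
G0 X56.27 Y148.49
M3 S800
G1 X64.11 Y148.49 F881
G1 X64.11 Y136.53
G1 X56.27 Y136.53
G1 X56.27 Y148.49
M5
G0 X132.35 Y45.44
M3 S305
G1 X117.85 Y61.53 F3105
G1 X104.13 Y77.28
G1 X91.17 Y92.70
G1 X78.98 Y107.78
G1 X67.55 Y122.52
G1 X56.90 Y136.92
M5
G0 X0.00 Y0.00

viewBox `0 0 148.23 224.19` with mm width/height → 1 unit = 1 mm. Flip: y_m = 224.19 − y_svg.

**Shape 1** — `<path>` closed polygon, stroke `#ff0000` → cut (S800, F881). Machine vertices: (28.53,190.69) → (89.77,193.65) → (14.58,204.61) → (114.82,175.65) → (28.53,190.69). Closed: final G1 returns to the first vertex.

**Shape 2** — `<path>` rectangle, stroke `#ff0000` → cut (S800, F881). Machine vertices: (56.27,148.49) → (64.11,148.49) → (64.11,136.53) → (56.27,136.53) → (56.27,148.49). Closed: final G1 returns to the first vertex.

**Shape 3** — `<path>` quadratic bezier, stroke `#000000` → engrave (S305, F3105). Control points (SVG): P0=(132.35,178.75), P1=(87.71,129.97), P2=(56.90,87.27); sampled at t=k/6. Machine vertices: (132.35,45.44) → (117.85,61.53) → (104.13,77.28) → (91.17,92.70) → (78.98,107.78) → (67.55,122.52) → (56.90,136.92). Open path.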